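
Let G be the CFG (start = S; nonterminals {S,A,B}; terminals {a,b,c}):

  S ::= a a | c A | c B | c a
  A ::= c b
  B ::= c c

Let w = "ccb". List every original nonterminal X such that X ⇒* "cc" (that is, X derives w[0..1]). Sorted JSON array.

CNF form of G:
  S -> T0 A | T0 B | T0 T2 | T2 T2
  A -> T0 T1
  B -> T0 T0
  T0 -> c
  T1 -> b
  T2 -> a

Fill CYK table bottom-up — only the sub-triangle for w[0..1]:
  T[0,0] 'c' = {T0}  orig:{}
  T[1,1] 'c' = {T0}  orig:{}
  T[0,1] 'cc' = {B}

Original NTs in T[0,1] deriving "cc": ["B"]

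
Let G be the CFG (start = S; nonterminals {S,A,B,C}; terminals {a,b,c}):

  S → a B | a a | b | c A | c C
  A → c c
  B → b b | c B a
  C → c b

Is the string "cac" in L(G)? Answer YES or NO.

Convert to CNF:
  S -> T0 A | T0 C | T2 B | T2 T2 | b
  A -> T0 T0
  B -> T0 X3 | T1 T1
  C -> T0 T1
  T0 -> c
  T1 -> b
  T2 -> a
  X3 -> B T2

CYK table (by increasing span):
  cell(0,0) c: {T0}  orig:{}
  cell(1,1) a: {T2}  orig:{}
  cell(2,2) c: {T0}  orig:{}
  cell(0,1) ca: ∅
  cell(1,2) ac: ∅
  cell(0,2) cac: ∅

S ∉ T[0,2] ⇒ NO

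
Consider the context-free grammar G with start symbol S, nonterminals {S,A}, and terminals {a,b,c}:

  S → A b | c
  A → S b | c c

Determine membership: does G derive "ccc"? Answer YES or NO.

Convert to CNF:
  S -> A T0 | c
  A -> S T0 | T1 T1
  T0 -> b
  T1 -> c

Fill CYK table bottom-up:
  T[0,0] 'c' = {S,T1}  orig:{S}
  T[1,1] 'c' = {S,T1}  orig:{S}
  T[2,2] 'c' = {S,T1}  orig:{S}
  T[0,1] 'cc' = {A}
  T[1,2] 'cc' = {A}
  T[0,2] 'ccc' = ∅

S ∉ T[0,2] ⇒ NO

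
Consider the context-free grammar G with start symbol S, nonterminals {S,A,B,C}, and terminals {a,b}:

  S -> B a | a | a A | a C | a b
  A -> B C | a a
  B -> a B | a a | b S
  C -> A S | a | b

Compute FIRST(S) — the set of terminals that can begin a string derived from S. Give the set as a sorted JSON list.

Compute FIRST by fixpoint:
pass 1:
  A via A→a a: +{a}
  B via B→a B: +{a}
  B via B→b S: +{b}
  C via C→A S: +{a}
  C via C→b: +{b}
  S via S→B a: +{a,b}
  FIRST(S)={a,b}  FIRST(A)={a}  FIRST(B)={a,b}  FIRST(C)={a,b}
pass 2:
  A via A→B C: +{b}
  FIRST(S)={a,b}  FIRST(A)={a,b}  FIRST(B)={a,b}  FIRST(C)={a,b}
pass 3: — fixpoint
  FIRST(S)={a,b}  FIRST(A)={a,b}  FIRST(B)={a,b}  FIRST(C)={a,b}

FIRST(S) = ["a", "b"]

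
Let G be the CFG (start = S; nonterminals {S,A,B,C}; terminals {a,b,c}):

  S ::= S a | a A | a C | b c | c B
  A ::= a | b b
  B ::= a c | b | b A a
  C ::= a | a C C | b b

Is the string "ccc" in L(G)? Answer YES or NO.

CNF form of G:
  S -> S T1 | T0 T2 | T1 A | T1 C | T2 B
  A -> T0 T0 | a
  B -> T0 X3 | T1 T2 | b
  C -> T0 T0 | T1 X4 | a
  T0 -> b
  T1 -> a
  T2 -> c
  X3 -> A T1
  X4 -> C C

Fill CYK table bottom-up:
  cell(0,0) c: {T2}  orig:{}
  cell(1,1) c: {T2}  orig:{}
  cell(2,2) c: {T2}  orig:{}
  cell(0,1) cc: ∅
  cell(1,2) cc: ∅
  cell(0,2) ccc: ∅

S ∉ T[0,2] ⇒ NO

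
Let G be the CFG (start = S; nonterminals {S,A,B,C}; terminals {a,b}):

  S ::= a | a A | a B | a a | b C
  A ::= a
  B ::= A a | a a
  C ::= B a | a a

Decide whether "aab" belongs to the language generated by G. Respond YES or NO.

Convert to CNF:
  S -> T0 A | T0 B | T0 T0 | T1 C | a
  A -> a
  B -> A T0 | T0 T0
  C -> B T0 | T0 T0
  T0 -> a
  T1 -> b

Fill CYK table bottom-up:
  cell(0,0) a: {A,S,T0}  orig:{A,S}
  cell(1,1) a: {A,S,T0}  orig:{A,S}
  cell(2,2) b: {T1}  orig:{}
  cell(0,1) aa: {B,C,S}
  cell(1,2) ab: ∅
  cell(0,2) aab: ∅

S ∉ T[0,2] ⇒ NO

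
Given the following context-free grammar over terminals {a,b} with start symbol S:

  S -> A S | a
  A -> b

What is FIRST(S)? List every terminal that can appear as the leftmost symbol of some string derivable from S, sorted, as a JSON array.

FIRST iteration:
iter 1:
  A via A→b: +{b}
  S via S→A S: +{b}
  S via S→a: +{a}
  FIRST(S)={a,b}  FIRST(A)={b}
iter 2: — fixpoint
  FIRST(S)={a,b}  FIRST(A)={b}

FIRST(S) = ["a", "b"]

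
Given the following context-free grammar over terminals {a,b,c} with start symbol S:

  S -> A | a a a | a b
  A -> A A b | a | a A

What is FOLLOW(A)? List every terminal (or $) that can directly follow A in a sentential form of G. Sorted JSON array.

Compute FIRST by fixpoint:
iter 1:
  A via A→a: +{a}
  S via S→A: +{a}
  S: {a}  A: {a}
iter 2: done
  S: {a}  A: {a}

Compute FOLLOW by fixpoint:
seed FOLLOW(S) with $
[1]
  A→A A b: FOLLOW(A) ⊇ FIRST(A) = {a}; new: +{a}
  A→A A b: FOLLOW(A) ⊇ FIRST(b) = {b}; new: +{b}
  S→A: FOLLOW(A) ⊇ FOLLOW(S) ⊇ {$}; new: +{$}
  FOLLOW[S]={$}  FOLLOW[A]={$,a,b}
[2] (no change)
  FOLLOW[S]={$}  FOLLOW[A]={$,a,b}

FOLLOW(A) = ["$", "a", "b"]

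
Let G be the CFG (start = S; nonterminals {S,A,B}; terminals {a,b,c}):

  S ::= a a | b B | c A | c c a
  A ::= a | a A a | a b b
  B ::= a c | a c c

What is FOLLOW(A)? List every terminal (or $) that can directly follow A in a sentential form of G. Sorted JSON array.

Compute FIRST by fixpoint:
iter 1:
  A via A→a: +{a}
  B via B→a c: +{a}
  S via S→a a: +{a}
  S via S→b B: +{b}
  S via S→c A: +{c}
  FIRST[S]={a,b,c}  FIRST[A]={a}  FIRST[B]={a}
iter 2: (stable)
  FIRST[S]={a,b,c}  FIRST[A]={a}  FIRST[B]={a}

FOLLOW iteration:
initialize: $ ∈ FOLLOW(S)
iter 1:
  A→a A a: FOLLOW(A) ⊇ FIRST(a) = {a}; new: +{a}
  S→b B: FOLLOW(B) ⊇ FOLLOW(S) ⊇ {$}; new: +{$}
  S→c A: FOLLOW(A) ⊇ FOLLOW(S) ⊇ {$}; new: +{$}
  FOLLOW[S]={$}  FOLLOW[A]={$,a}  FOLLOW[B]={$}
iter 2: done
  FOLLOW[S]={$}  FOLLOW[A]={$,a}  FOLLOW[B]={$}

FOLLOW(A) = ["$", "a"]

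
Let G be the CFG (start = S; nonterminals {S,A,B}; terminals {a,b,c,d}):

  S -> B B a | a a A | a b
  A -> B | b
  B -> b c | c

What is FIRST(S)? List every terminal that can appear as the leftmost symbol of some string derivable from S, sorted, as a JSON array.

FIRST iteration:
pass 1:
  A via A→b: +{b}
  B via B→b c: +{b}
  B via B→c: +{c}
  S via S→B B a: +{b,c}
  S via S→a a A: +{a}
  FIRST(S)={a,b,c}  FIRST(A)={b}  FIRST(B)={b,c}
pass 2:
  A via A→B: +{c}
  FIRST(S)={a,b,c}  FIRST(A)={b,c}  FIRST(B)={b,c}
pass 3: done
  FIRST(S)={a,b,c}  FIRST(A)={b,c}  FIRST(B)={b,c}

FIRST(S) = ["a", "b", "c"]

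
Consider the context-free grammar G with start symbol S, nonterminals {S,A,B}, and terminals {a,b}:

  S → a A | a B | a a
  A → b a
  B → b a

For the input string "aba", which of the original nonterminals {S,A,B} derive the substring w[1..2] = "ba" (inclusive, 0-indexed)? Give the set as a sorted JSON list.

CNF form of G:
  S -> T1 A | T1 B | T1 T1
  A -> T0 T1
  B -> T0 T1
  T0 -> b
  T1 -> a

CYK table (by increasing span) — only the sub-triangle for w[1..2]:
  [1..1]={T0}  "b"  orig:{}
  [2..2]={T1}  "a"  orig:{}
  [1..2]={A,B}  "ba"

Original NTs in T[1,2] deriving "ba": ["A", "B"]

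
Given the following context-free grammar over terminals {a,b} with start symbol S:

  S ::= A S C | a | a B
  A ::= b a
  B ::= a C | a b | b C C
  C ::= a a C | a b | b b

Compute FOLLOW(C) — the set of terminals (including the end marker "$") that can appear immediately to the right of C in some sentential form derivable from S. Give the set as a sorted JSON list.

FIRST sets, iterate to fixpoint:
iter 1:
  A via A→b a: +{b}
  B via B→a C: +{a}
  B via B→b C C: +{b}
  C via C→a a C: +{a}
  C via C→b b: +{b}
  S via S→A S C: +{b}
  S via S→a: +{a}
  FIRST(S)={a,b}  FIRST(A)={b}  FIRST(B)={a,b}  FIRST(C)={a,b}
iter 2: done
  FIRST(S)={a,b}  FIRST(A)={b}  FIRST(B)={a,b}  FIRST(C)={a,b}

FOLLOW iteration:
initialize: $ ∈ FOLLOW(S)
pass 1:
  B→b C C: FOLLOW(C) ⊇ FIRST(C) = {a,b}; new: +{a,b}
  S→A S C: FOLLOW(A) ⊇ FIRST(S) = {a,b}; new: +{a,b}
  S→A S C: FOLLOW(S) ⊇ FIRST(C) = {a,b}; new: +{a,b}
  S→A S C: FOLLOW(C) ⊇ FOLLOW(S) ⊇ {$,a,b}; new: +{$}
  S→a B: FOLLOW(B) ⊇ FOLLOW(S) ⊇ {$,a,b}; new: +{$,a,b}
  FOLLOW[S]={$,a,b}  FOLLOW[A]={a,b}  FOLLOW[B]={$,a,b}  FOLLOW[C]={$,a,b}
pass 2: done
  FOLLOW[S]={$,a,b}  FOLLOW[A]={a,b}  FOLLOW[B]={$,a,b}  FOLLOW[C]={$,a,b}

FOLLOW(C) = ["$", "a", "b"]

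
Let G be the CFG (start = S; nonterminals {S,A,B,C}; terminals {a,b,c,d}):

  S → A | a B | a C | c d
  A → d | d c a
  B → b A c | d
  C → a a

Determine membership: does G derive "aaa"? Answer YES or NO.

CNF form of G:
  S -> T0 X6 | T1 T0 | T2 B | T2 C | d
  A -> T0 X4 | d
  B -> T3 X5 | d
  C -> T2 T2
  T0 -> d
  T1 -> c
  T2 -> a
  T3 -> b
  X4 -> T1 T2
  X5 -> A T1
  X6 -> T1 T2

Fill CYK table bottom-up:
  T[0,0] 'a' = {T2}  orig:{}
  T[1,1] 'a' = {T2}  orig:{}
  T[2,2] 'a' = {T2}  orig:{}
  T[0,1] 'aa' = {C}
  T[1,2] 'aa' = {C}
  T[0,2] 'aaa' = {S}

S ∈ T[0,2] ⇒ YES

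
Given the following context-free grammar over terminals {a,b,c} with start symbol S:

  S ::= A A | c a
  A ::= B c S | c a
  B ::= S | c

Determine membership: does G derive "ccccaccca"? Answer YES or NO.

Convert to CNF:
  S -> A A | T0 T1
  A -> B X2 | T0 T1
  B -> A A | T0 T1 | c
  T0 -> c
  T1 -> a
  X2 -> T0 S

CYK table (by increasing span):
  [0..0]={B,T0}  "c"  orig:{B}
  [1..1]={B,T0}  "c"  orig:{B}
  [2..2]={B,T0}  "c"  orig:{B}
  [3..3]={B,T0}  "c"  orig:{B}
  [4..4]={T1}  "a"  orig:{}
  [5..5]={B,T0}  "c"  orig:{B}
  [6..6]={B,T0}  "c"  orig:{B}
  [7..7]={B,T0}  "c"  orig:{B}
  [8..8]={T1}  "a"  orig:{}
  [0..1]=∅  "cc"
  [1..2]=∅  "cc"
  [2..3]=∅  "cc"
  [3..4]={A,B,S}  "ca"
  [4..5]=∅  "ac"
  [5..6]=∅  "cc"
  [6..7]=∅  "cc"
  [7..8]={A,B,S}  "ca"
  [0..2]=∅  "ccc"
  [1..3]=∅  "ccc"
  [2..4]={X2}  "cca"  orig:{}
  [3..5]=∅  "cac"
  [4..6]=∅  "acc"
  [5..7]=∅  "ccc"
  [6..8]={X2}  "cca"  orig:{}
  [0..3]=∅  "cccc"
  [1..4]={A}  "ccca"
  [2..5]=∅  "ccac"
  [3..6]=∅  "cacc"
  [4..7]=∅  "accc"
  [5..8]={A}  "ccca"
  [0..4]=∅  "cccca"
  [1..5]=∅  "cccac"
  [2..6]=∅  "ccacc"
  [3..7]=∅  "caccc"
  [4..8]=∅  "accca"
  [0..5]=∅  "ccccac"
  [1..6]=∅  "cccacc"
  [2..7]=∅  "ccaccc"
  [3..8]={B,S}  "caccca"
  [0..6]=∅  "ccccacc"
  [1..7]=∅  "cccaccc"
  [2..8]={X2}  "ccaccca"  orig:{}
  [0..7]=∅  "ccccaccc"
  [1..8]={A,B,S}  "cccaccca"
  [0..8]={X2}  "ccccaccca"  orig:{}

S ∉ T[0,8] ⇒ NO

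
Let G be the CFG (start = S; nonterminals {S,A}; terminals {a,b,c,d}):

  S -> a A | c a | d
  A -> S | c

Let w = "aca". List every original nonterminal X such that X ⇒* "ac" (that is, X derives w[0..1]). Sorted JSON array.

Convert to CNF:
  S -> T0 A | T1 T0 | d
  A -> T0 A | T1 T0 | c | d
  T0 -> a
  T1 -> c

CYK table (by increasing span), restricted to cells inside w[0..1]:
  [0..0]={T0}  "a"  orig:{}
  [1..1]={A,T1}  "c"  orig:{A}
  [0..1]={A,S}  "ac"

Original NTs in T[0,1] deriving "ac": ["A", "S"]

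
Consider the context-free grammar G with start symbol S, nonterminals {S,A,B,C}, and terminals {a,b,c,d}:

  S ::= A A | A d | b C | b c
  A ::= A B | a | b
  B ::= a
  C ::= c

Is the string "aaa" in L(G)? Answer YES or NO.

Convert to CNF:
  S -> A A | A T0 | T1 C | T1 T2
  A -> A B | a | b
  B -> a
  C -> c
  T0 -> d
  T1 -> b
  T2 -> c

CYK fill:
  cell(0,0) a: {A,B}
  cell(1,1) a: {A,B}
  cell(2,2) a: {A,B}
  cell(0,1) aa: {A,S}
  cell(1,2) aa: {A,S}
  cell(0,2) aaa: {A,S}

S ∈ T[0,2] ⇒ YES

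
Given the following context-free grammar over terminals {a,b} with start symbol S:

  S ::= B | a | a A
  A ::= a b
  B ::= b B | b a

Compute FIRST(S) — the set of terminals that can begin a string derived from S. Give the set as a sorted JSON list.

Compute FIRST by fixpoint:
round 1:
  A via A→a b: +{a}
  B via B→b B: +{b}
  S via S→B: +{b}
  S via S→a: +{a}
  S: {a,b}  A: {a}  B: {b}
round 2: (stable)
  S: {a,b}  A: {a}  B: {b}

FIRST(S) = ["a", "b"]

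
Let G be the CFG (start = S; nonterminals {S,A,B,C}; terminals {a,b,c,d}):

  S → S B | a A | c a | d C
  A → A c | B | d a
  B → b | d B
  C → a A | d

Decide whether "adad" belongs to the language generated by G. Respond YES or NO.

CNF form of G:
  S -> S B | T0 T2 | T1 C | T2 A
  A -> A T0 | T1 B | T1 T2 | b
  B -> T1 B | b
  C -> T2 A | d
  T0 -> c
  T1 -> d
  T2 -> a

Fill CYK table bottom-up:
  cell(0,0) a: {T2}  orig:{}
  cell(1,1) d: {C,T1}  orig:{C}
  cell(2,2) a: {T2}  orig:{}
  cell(3,3) d: {C,T1}  orig:{C}
  cell(0,1) ad: ∅
  cell(1,2) da: {A}
  cell(2,3) ad: ∅
  cell(0,2) ada: {C,S}
  cell(1,3) dad: ∅
  cell(0,3) adad: ∅

S ∉ T[0,3] ⇒ NO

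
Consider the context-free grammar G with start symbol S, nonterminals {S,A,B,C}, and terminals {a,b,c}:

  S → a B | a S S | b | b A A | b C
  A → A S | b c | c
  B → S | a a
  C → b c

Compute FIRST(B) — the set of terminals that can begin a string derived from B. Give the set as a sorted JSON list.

FIRST iteration:
iter 1:
  A via A→b c: +{b}
  A via A→c: +{c}
  B via B→a a: +{a}
  C via C→b c: +{b}
  S via S→a B: +{a}
  S via S→b: +{b}
  S: {a,b}  A: {b,c}  B: {a}  C: {b}
iter 2:
  B via B→S: +{b}
  S: {a,b}  A: {b,c}  B: {a,b}  C: {b}
iter 3: (no change)
  S: {a,b}  A: {b,c}  B: {a,b}  C: {b}

FIRST(B) = ["a", "b"]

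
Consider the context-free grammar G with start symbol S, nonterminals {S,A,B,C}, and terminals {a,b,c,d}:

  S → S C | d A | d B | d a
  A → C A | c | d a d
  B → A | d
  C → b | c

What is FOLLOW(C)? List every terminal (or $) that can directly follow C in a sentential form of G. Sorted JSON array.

FIRST iteration:
[1]
  A via A→c: +{c}
  A via A→d a d: +{d}
  B via B→A: +{c,d}
  C via C→b: +{b}
  C via C→c: +{c}
  S via S→d A: +{d}
  FIRST(S)={d}  FIRST(A)={c,d}  FIRST(B)={c,d}  FIRST(C)={b,c}
[2]
  A via A→C A: +{b}
  B via B→A: +{b}
  FIRST(S)={d}  FIRST(A)={b,c,d}  FIRST(B)={b,c,d}  FIRST(C)={b,c}
[3] — fixpoint
  FIRST(S)={d}  FIRST(A)={b,c,d}  FIRST(B)={b,c,d}  FIRST(C)={b,c}

Compute FOLLOW by fixpoint:
seed FOLLOW(S) with $
iter 1:
  A→C A: FOLLOW(C) ⊇ FIRST(A) = {b,c,d}; new: +{b,c,d}
  S→S C: FOLLOW(S) ⊇ FIRST(C) = {b,c}; new: +{b,c}
  S→S C: FOLLOW(C) ⊇ FOLLOW(S) ⊇ {$,b,c}; new: +{$}
  S→d A: FOLLOW(A) ⊇ FOLLOW(S) ⊇ {$,b,c}; new: +{$,b,c}
  S→d B: FOLLOW(B) ⊇ FOLLOW(S) ⊇ {$,b,c}; new: +{$,b,c}
  FOLLOW[S]={$,b,c}  FOLLOW[A]={$,b,c}  FOLLOW[B]={$,b,c}  FOLLOW[C]={$,b,c,d}
iter 2: done
  FOLLOW[S]={$,b,c}  FOLLOW[A]={$,b,c}  FOLLOW[B]={$,b,c}  FOLLOW[C]={$,b,c,d}

FOLLOW(C) = ["$", "b", "c", "d"]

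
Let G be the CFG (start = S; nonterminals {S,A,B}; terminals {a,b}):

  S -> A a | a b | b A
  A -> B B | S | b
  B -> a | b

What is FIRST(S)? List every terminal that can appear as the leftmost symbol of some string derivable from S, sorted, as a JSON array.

FIRST iteration:
iter 1:
  A via A→b: +{b}
  B via B→a: +{a}
  B via B→b: +{b}
  S via S→A a: +{b}
  S via S→a b: +{a}
  S: {a,b}  A: {b}  B: {a,b}
iter 2:
  A via A→B B: +{a}
  S: {a,b}  A: {a,b}  B: {a,b}
iter 3: — fixpoint
  S: {a,b}  A: {a,b}  B: {a,b}

FIRST(S) = ["a", "b"]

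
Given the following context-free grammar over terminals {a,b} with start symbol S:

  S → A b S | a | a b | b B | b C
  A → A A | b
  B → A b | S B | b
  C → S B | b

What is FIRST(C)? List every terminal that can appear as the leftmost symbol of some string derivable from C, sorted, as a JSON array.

FIRST iteration:
iter 1:
  A via A→b: +{b}
  B via B→A b: +{b}
  C via C→b: +{b}
  S via S→A b S: +{b}
  S via S→a: +{a}
  S: {a,b}  A: {b}  B: {b}  C: {b}
iter 2:
  B via B→S B: +{a}
  C via C→S B: +{a}
  S: {a,b}  A: {b}  B: {a,b}  C: {a,b}
iter 3: done
  S: {a,b}  A: {b}  B: {a,b}  C: {a,b}

FIRST(C) = ["a", "b"]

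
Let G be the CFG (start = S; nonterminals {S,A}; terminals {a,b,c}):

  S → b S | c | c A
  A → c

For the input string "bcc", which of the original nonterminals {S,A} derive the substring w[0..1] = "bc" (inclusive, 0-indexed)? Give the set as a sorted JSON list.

CNF form of G:
  S -> T0 S | T1 A | c
  A -> c
  T0 -> b
  T1 -> c

Fill CYK table bottom-up, restricted to cells inside w[0..1]:
  T[0,0] 'b' = {T0}  orig:{}
  T[1,1] 'c' = {A,S,T1}  orig:{A,S}
  T[0,1] 'bc' = {S}

Original NTs in T[0,1] deriving "bc": ["S"]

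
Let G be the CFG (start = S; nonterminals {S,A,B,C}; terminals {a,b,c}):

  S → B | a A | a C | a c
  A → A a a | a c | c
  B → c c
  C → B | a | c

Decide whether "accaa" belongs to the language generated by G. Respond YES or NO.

Convert to CNF:
  S -> T0 A | T0 C | T0 T1 | T1 T1
  A -> A X2 | T0 T1 | c
  B -> T1 T1
  C -> T1 T1 | a | c
  T0 -> a
  T1 -> c
  X2 -> T0 T0

CYK fill:
  T[0,0] 'a' = {C,T0}  orig:{C}
  T[1,1] 'c' = {A,C,T1}  orig:{A,C}
  T[2,2] 'c' = {A,C,T1}  orig:{A,C}
  T[3,3] 'a' = {C,T0}  orig:{C}
  T[4,4] 'a' = {C,T0}  orig:{C}
  T[0,1] 'ac' = {A,S}
  T[1,2] 'cc' = {B,C,S}
  T[2,3] 'ca' = ∅
  T[3,4] 'aa' = {S,X2}  orig:{S}
  T[0,2] 'acc' = {S}
  T[1,3] 'cca' = ∅
  T[2,4] 'caa' = {A}
  T[0,3] 'acca' = ∅
  T[1,4] 'ccaa' = ∅
  T[0,4] 'accaa' = ∅

S ∉ T[0,4] ⇒ NO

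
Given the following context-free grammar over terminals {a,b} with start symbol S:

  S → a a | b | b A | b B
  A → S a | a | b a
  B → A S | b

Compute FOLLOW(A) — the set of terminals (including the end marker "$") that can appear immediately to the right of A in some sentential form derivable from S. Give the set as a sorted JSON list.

FIRST sets, iterate to fixpoint:
pass 1:
  A via A→a: +{a}
  A via A→b a: +{b}
  B via B→A S: +{a,b}
  S via S→a a: +{a}
  S via S→b: +{b}
  S: {a,b}  A: {a,b}  B: {a,b}
pass 2: — fixpoint
  S: {a,b}  A: {a,b}  B: {a,b}

FOLLOW sets:
seed FOLLOW(S) with $
round 1:
  A→S a: FOLLOW(S) ⊇ FIRST(a) = {a}; new: +{a}
  B→A S: FOLLOW(A) ⊇ FIRST(S) = {a,b}; new: +{a,b}
  S→b A: FOLLOW(A) ⊇ FOLLOW(S) ⊇ {$,a}; new: +{$}
  S→b B: FOLLOW(B) ⊇ FOLLOW(S) ⊇ {$,a}; new: +{$,a}
  FOLLOW(S)={$,a}  FOLLOW(A)={$,a,b}  FOLLOW(B)={$,a}
round 2: (no change)
  FOLLOW(S)={$,a}  FOLLOW(A)={$,a,b}  FOLLOW(B)={$,a}

FOLLOW(A) = ["$", "a", "b"]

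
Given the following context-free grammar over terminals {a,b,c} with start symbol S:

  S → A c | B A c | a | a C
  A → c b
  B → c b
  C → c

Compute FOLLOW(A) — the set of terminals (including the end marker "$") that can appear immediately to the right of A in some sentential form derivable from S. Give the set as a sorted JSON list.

FIRST sets, iterate to fixpoint:
round 1:
  A via A→c b: +{c}
  B via B→c b: +{c}
  C via C→c: +{c}
  S via S→A c: +{c}
  S via S→a: +{a}
  FIRST[S]={a,c}  FIRST[A]={c}  FIRST[B]={c}  FIRST[C]={c}
round 2: — fixpoint
  FIRST[S]={a,c}  FIRST[A]={c}  FIRST[B]={c}  FIRST[C]={c}

Compute FOLLOW by fixpoint:
FOLLOW(S) := {$}
iter 1:
  S→A c: FOLLOW(A) ⊇ FIRST(c) = {c}; new: +{c}
  S→B A c: FOLLOW(B) ⊇ FIRST(A) = {c}; new: +{c}
  S→a C: FOLLOW(C) ⊇ FOLLOW(S) ⊇ {$}; new: +{$}
  FOLLOW[S]={$}  FOLLOW[A]={c}  FOLLOW[B]={c}  FOLLOW[C]={$}
iter 2: (no change)
  FOLLOW[S]={$}  FOLLOW[A]={c}  FOLLOW[B]={c}  FOLLOW[C]={$}

FOLLOW(A) = ["c"]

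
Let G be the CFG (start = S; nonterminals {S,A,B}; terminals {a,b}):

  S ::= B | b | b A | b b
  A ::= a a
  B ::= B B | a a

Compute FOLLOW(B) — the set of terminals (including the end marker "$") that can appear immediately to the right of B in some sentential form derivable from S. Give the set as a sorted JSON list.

FIRST iteration:
[1]
  A via A→a a: +{a}
  B via B→a a: +{a}
  S via S→B: +{a}
  S via S→b: +{b}
  S: {a,b}  A: {a}  B: {a}
[2] (no change)
  S: {a,b}  A: {a}  B: {a}

Compute FOLLOW by fixpoint:
seed FOLLOW(S) with $
[1]
  B→B B: FOLLOW(B) ⊇ FIRST(B) = {a}; new: +{a}
  S→B: FOLLOW(B) ⊇ FOLLOW(S) ⊇ {$}; new: +{$}
  S→b A: FOLLOW(A) ⊇ FOLLOW(S) ⊇ {$}; new: +{$}
  S: {$}  A: {$}  B: {$,a}
[2] (stable)
  S: {$}  A: {$}  B: {$,a}

FOLLOW(B) = ["$", "a"]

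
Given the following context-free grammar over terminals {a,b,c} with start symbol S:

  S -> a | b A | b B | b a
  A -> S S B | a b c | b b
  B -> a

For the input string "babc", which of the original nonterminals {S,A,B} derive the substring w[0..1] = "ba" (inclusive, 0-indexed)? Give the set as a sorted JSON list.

Convert to CNF:
  S -> T1 A | T1 B | T1 T0 | a
  A -> S X3 | T0 X4 | T1 T1
  B -> a
  T0 -> a
  T1 -> b
  T2 -> c
  X3 -> S B
  X4 -> T1 T2

CYK table (by increasing span) — only the sub-triangle for w[0..1]:
  [0..0]={T1}  "b"  orig:{}
  [1..1]={B,S,T0}  "a"  orig:{B,S}
  [0..1]={S}  "ba"

Original NTs in T[0,1] deriving "ba": ["S"]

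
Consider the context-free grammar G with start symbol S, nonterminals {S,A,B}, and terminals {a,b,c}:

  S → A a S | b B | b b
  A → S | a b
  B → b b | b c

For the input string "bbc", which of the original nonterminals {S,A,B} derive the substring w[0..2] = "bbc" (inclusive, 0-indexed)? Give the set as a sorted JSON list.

Convert to CNF:
  S -> A X4 | T1 B | T1 T1
  A -> A X3 | T0 T1 | T1 B | T1 T1
  B -> T1 T1 | T1 T2
  T0 -> a
  T1 -> b
  T2 -> c
  X3 -> T0 S
  X4 -> T0 S

CYK table (by increasing span), restricted to cells inside w[0..2]:
  cell(0,0) b: {T1}  orig:{}
  cell(1,1) b: {T1}  orig:{}
  cell(2,2) c: {T2}  orig:{}
  cell(0,1) bb: {A,B,S}
  cell(1,2) bc: {B}
  cell(0,2) bbc: {A,S}

Original NTs in T[0,2] deriving "bbc": ["A", "S"]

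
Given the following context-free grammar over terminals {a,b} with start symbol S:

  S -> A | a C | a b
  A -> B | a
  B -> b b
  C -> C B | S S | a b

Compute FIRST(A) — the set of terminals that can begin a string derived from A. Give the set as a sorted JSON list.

FIRST sets, iterate to fixpoint:
pass 1:
  A via A→a: +{a}
  B via B→b b: +{b}
  C via C→a b: +{a}
  S via S→A: +{a}
  FIRST(S)={a}  FIRST(A)={a}  FIRST(B)={b}  FIRST(C)={a}
pass 2:
  A via A→B: +{b}
  S via S→A: +{b}
  FIRST(S)={a,b}  FIRST(A)={a,b}  FIRST(B)={b}  FIRST(C)={a}
pass 3:
  C via C→S S: +{b}
  FIRST(S)={a,b}  FIRST(A)={a,b}  FIRST(B)={b}  FIRST(C)={a,b}
pass 4: — fixpoint
  FIRST(S)={a,b}  FIRST(A)={a,b}  FIRST(B)={b}  FIRST(C)={a,b}

FIRST(A) = ["a", "b"]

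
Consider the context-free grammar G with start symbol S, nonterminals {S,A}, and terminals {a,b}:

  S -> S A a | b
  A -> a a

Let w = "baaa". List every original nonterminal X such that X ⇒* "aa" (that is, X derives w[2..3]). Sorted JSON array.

CNF form of G:
  S -> S X1 | b
  A -> T0 T0
  T0 -> a
  X1 -> A T0

Fill CYK table bottom-up, restricted to cells inside w[2..3]:
  T[2,2] 'a' = {T0}  orig:{}
  T[3,3] 'a' = {T0}  orig:{}
  T[2,3] 'aa' = {A}

Original NTs in T[2,3] deriving "aa": ["A"]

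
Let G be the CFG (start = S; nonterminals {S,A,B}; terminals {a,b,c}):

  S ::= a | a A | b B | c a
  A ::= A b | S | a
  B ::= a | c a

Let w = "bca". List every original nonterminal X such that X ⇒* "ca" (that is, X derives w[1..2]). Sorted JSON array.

Convert to CNF:
  S -> T0 B | T1 A | T2 T1 | a
  A -> A T0 | T0 B | T1 A | T2 T1 | a
  B -> T2 T1 | a
  T0 -> b
  T1 -> a
  T2 -> c

CYK table (by increasing span), restricted to cells inside w[1..2]:
  [1..1]={T2}  "c"  orig:{}
  [2..2]={A,B,S,T1}  "a"  orig:{A,B,S}
  [1..2]={A,B,S}  "ca"

Original NTs in T[1,2] deriving "ca": ["A", "B", "S"]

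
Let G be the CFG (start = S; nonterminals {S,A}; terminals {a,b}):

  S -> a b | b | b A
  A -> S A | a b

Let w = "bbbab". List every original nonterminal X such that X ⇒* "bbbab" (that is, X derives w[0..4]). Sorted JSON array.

Convert to CNF:
  S -> T0 T1 | T1 A | b
  A -> S A | T0 T1
  T0 -> a
  T1 -> b

CYK fill (cells [i..j] with 0 ≤ i ≤ j ≤ 4 only):
  [0..0]={S,T1}  "b"  orig:{S}
  [1..1]={S,T1}  "b"  orig:{S}
  [2..2]={S,T1}  "b"  orig:{S}
  [3..3]={T0}  "a"  orig:{}
  [4..4]={S,T1}  "b"  orig:{S}
  [0..1]=∅  "bb"
  [1..2]=∅  "bb"
  [2..3]=∅  "ba"
  [3..4]={A,S}  "ab"
  [0..2]=∅  "bbb"
  [1..3]=∅  "bba"
  [2..4]={A,S}  "bab"
  [0..3]=∅  "bbba"
  [1..4]={A,S}  "bbab"
  [0..4]={A,S}  "bbbab"

Original NTs in T[0,4] deriving "bbbab": ["A", "S"]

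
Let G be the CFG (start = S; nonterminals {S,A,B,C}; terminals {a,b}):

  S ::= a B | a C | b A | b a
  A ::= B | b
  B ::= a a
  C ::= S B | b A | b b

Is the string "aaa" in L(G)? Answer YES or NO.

CNF form of G:
  S -> T0 B | T0 C | T1 A | T1 T0
  A -> T0 T0 | b
  B -> T0 T0
  C -> S B | T1 A | T1 T1
  T0 -> a
  T1 -> b

Fill CYK table bottom-up:
  T[0,0] 'a' = {T0}  orig:{}
  T[1,1] 'a' = {T0}  orig:{}
  T[2,2] 'a' = {T0}  orig:{}
  T[0,1] 'aa' = {A,B}
  T[1,2] 'aa' = {A,B}
  T[0,2] 'aaa' = {S}

S ∈ T[0,2] ⇒ YES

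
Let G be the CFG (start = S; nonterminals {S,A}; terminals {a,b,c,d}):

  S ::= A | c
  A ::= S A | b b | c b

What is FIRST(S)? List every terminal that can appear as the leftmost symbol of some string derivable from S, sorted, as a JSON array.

FIRST iteration:
[1]
  A via A→b b: +{b}
  A via A→c b: +{c}
  S via S→A: +{b,c}
  FIRST(S)={b,c}  FIRST(A)={b,c}
[2] (no change)
  FIRST(S)={b,c}  FIRST(A)={b,c}

FIRST(S) = ["b", "c"]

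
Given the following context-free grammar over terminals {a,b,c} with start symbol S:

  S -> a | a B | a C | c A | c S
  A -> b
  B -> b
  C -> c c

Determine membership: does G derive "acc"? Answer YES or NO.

CNF form of G:
  S -> T0 A | T0 S | T1 B | T1 C | a
  A -> b
  B -> b
  C -> T0 T0
  T0 -> c
  T1 -> a

Fill CYK table bottom-up:
  T[0,0] 'a' = {S,T1}  orig:{S}
  T[1,1] 'c' = {T0}  orig:{}
  T[2,2] 'c' = {T0}  orig:{}
  T[0,1] 'ac' = ∅
  T[1,2] 'cc' = {C}
  T[0,2] 'acc' = {S}

S ∈ T[0,2] ⇒ YES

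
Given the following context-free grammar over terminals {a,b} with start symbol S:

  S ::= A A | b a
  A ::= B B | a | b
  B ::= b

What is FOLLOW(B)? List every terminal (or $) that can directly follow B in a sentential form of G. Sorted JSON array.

FIRST sets, iterate to fixpoint:
round 1:
  A via A→a: +{a}
  A via A→b: +{b}
  B via B→b: +{b}
  S via S→A A: +{a,b}
  FIRST(S)={a,b}  FIRST(A)={a,b}  FIRST(B)={b}
round 2: done
  FIRST(S)={a,b}  FIRST(A)={a,b}  FIRST(B)={b}

FOLLOW sets:
FOLLOW(S) := {$}
[1]
  A→B B: FOLLOW(B) ⊇ FIRST(B) = {b}; new: +{b}
  S→A A: FOLLOW(A) ⊇ FIRST(A) = {a,b}; new: +{a,b}
  S→A A: FOLLOW(A) ⊇ FOLLOW(S) ⊇ {$}; new: +{$}
  FOLLOW[S]={$}  FOLLOW[A]={$,a,b}  FOLLOW[B]={b}
[2]
  A→B B: FOLLOW(B) ⊇ FOLLOW(A) ⊇ {$,a,b}; new: +{$,a}
  FOLLOW[S]={$}  FOLLOW[A]={$,a,b}  FOLLOW[B]={$,a,b}
[3] — fixpoint
  FOLLOW[S]={$}  FOLLOW[A]={$,a,b}  FOLLOW[B]={$,a,b}

FOLLOW(B) = ["$", "a", "b"]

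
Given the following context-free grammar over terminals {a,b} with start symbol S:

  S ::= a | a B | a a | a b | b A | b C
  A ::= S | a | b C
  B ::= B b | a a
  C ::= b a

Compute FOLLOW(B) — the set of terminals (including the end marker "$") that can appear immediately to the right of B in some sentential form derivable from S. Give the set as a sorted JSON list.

FIRST iteration:
iter 1:
  A via A→a: +{a}
  A via A→b C: +{b}
  B via B→a a: +{a}
  C via C→b a: +{b}
  S via S→a: +{a}
  S via S→b A: +{b}
  FIRST(S)={a,b}  FIRST(A)={a,b}  FIRST(B)={a}  FIRST(C)={b}
iter 2: (stable)
  FIRST(S)={a,b}  FIRST(A)={a,b}  FIRST(B)={a}  FIRST(C)={b}

FOLLOW sets:
initialize: $ ∈ FOLLOW(S)
round 1:
  B→B b: FOLLOW(B) ⊇ FIRST(b) = {b}; new: +{b}
  S→a B: FOLLOW(B) ⊇ FOLLOW(S) ⊇ {$}; new: +{$}
  S→b A: FOLLOW(A) ⊇ FOLLOW(S) ⊇ {$}; new: +{$}
  S→b C: FOLLOW(C) ⊇ FOLLOW(S) ⊇ {$}; new: +{$}
  FOLLOW[S]={$}  FOLLOW[A]={$}  FOLLOW[B]={$,b}  FOLLOW[C]={$}
round 2: done
  FOLLOW[S]={$}  FOLLOW[A]={$}  FOLLOW[B]={$,b}  FOLLOW[C]={$}

FOLLOW(B) = ["$", "b"]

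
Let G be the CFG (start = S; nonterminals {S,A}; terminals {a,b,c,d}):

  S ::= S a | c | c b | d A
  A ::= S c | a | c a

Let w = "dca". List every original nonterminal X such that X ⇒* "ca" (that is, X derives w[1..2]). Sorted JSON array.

CNF form of G:
  S -> S T1 | T0 T2 | T3 A | c
  A -> S T0 | T0 T1 | a
  T0 -> c
  T1 -> a
  T2 -> b
  T3 -> d

CYK fill — only the sub-triangle for w[1..2]:
  cell(1,1) c: {S,T0}  orig:{S}
  cell(2,2) a: {A,T1}  orig:{A}
  cell(1,2) ca: {A,S}

Original NTs in T[1,2] deriving "ca": ["A", "S"]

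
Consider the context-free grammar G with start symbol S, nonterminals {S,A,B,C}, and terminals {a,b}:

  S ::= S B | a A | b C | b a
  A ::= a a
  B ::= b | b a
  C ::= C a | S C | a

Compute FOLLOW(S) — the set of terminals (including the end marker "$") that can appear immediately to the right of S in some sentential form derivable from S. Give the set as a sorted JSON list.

Compute FIRST by fixpoint:
[1]
  A via A→a a: +{a}
  B via B→b: +{b}
  C via C→a: +{a}
  S via S→a A: +{a}
  S via S→b C: +{b}
  FIRST[S]={a,b}  FIRST[A]={a}  FIRST[B]={b}  FIRST[C]={a}
[2]
  C via C→S C: +{b}
  FIRST[S]={a,b}  FIRST[A]={a}  FIRST[B]={b}  FIRST[C]={a,b}
[3] — fixpoint
  FIRST[S]={a,b}  FIRST[A]={a}  FIRST[B]={b}  FIRST[C]={a,b}

Compute FOLLOW by fixpoint:
initialize: $ ∈ FOLLOW(S)
[1]
  C→C a: FOLLOW(C) ⊇ FIRST(a) = {a}; new: +{a}
  C→S C: FOLLOW(S) ⊇ FIRST(C) = {a,b}; new: +{a,b}
  S→S B: FOLLOW(B) ⊇ FOLLOW(S) ⊇ {$,a,b}; new: +{$,a,b}
  S→a A: FOLLOW(A) ⊇ FOLLOW(S) ⊇ {$,a,b}; new: +{$,a,b}
  S→b C: FOLLOW(C) ⊇ FOLLOW(S) ⊇ {$,a,b}; new: +{$,b}
  FOLLOW(S)={$,a,b}  FOLLOW(A)={$,a,b}  FOLLOW(B)={$,a,b}  FOLLOW(C)={$,a,b}
[2] (stable)
  FOLLOW(S)={$,a,b}  FOLLOW(A)={$,a,b}  FOLLOW(B)={$,a,b}  FOLLOW(C)={$,a,b}

FOLLOW(S) = ["$", "a", "b"]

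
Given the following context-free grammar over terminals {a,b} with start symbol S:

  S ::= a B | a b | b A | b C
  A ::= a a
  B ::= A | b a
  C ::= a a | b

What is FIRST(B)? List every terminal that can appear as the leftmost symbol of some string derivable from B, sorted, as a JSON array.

Compute FIRST by fixpoint:
iter 1:
  A via A→a a: +{a}
  B via B→A: +{a}
  B via B→b a: +{b}
  C via C→a a: +{a}
  C via C→b: +{b}
  S via S→a B: +{a}
  S via S→b A: +{b}
  S: {a,b}  A: {a}  B: {a,b}  C: {a,b}
iter 2: (stable)
  S: {a,b}  A: {a}  B: {a,b}  C: {a,b}

FIRST(B) = ["a", "b"]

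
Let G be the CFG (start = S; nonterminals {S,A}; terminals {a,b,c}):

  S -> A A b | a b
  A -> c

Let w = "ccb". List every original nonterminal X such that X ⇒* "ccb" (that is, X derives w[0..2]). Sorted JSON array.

Convert to CNF:
  S -> A X2 | T1 T0
  A -> c
  T0 -> b
  T1 -> a
  X2 -> A T0

Fill CYK table bottom-up (cells [i..j] with 0 ≤ i ≤ j ≤ 2 only):
  cell(0,0) c: {A}
  cell(1,1) c: {A}
  cell(2,2) b: {T0}  orig:{}
  cell(0,1) cc: ∅
  cell(1,2) cb: {X2}  orig:{}
  cell(0,2) ccb: {S}

Original NTs in T[0,2] deriving "ccb": ["S"]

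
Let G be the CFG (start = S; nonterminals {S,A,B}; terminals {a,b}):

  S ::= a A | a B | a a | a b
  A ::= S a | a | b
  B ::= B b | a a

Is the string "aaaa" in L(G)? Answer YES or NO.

CNF form of G:
  S -> T0 A | T0 B | T0 T0 | T0 T1
  A -> S T0 | a | b
  B -> B T1 | T0 T0
  T0 -> a
  T1 -> b

CYK table (by increasing span):
  cell(0,0) a: {A,T0}  orig:{A}
  cell(1,1) a: {A,T0}  orig:{A}
  cell(2,2) a: {A,T0}  orig:{A}
  cell(3,3) a: {A,T0}  orig:{A}
  cell(0,1) aa: {B,S}
  cell(1,2) aa: {B,S}
  cell(2,3) aa: {B,S}
  cell(0,2) aaa: {A,S}
  cell(1,3) aaa: {A,S}
  cell(0,3) aaaa: {A,S}

S ∈ T[0,3] ⇒ YES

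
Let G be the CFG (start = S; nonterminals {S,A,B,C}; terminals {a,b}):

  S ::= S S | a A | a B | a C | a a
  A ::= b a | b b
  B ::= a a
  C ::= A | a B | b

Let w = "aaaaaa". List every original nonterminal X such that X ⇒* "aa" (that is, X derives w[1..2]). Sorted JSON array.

Convert to CNF:
  S -> S S | T1 A | T1 B | T1 C | T1 T1
  A -> T0 T0 | T0 T1
  B -> T1 T1
  C -> T0 T0 | T0 T1 | T1 B | b
  T0 -> b
  T1 -> a

CYK table (by increasing span), restricted to cells inside w[1..2]:
  cell(1,1) a: {T1}  orig:{}
  cell(2,2) a: {T1}  orig:{}
  cell(1,2) aa: {B,S}

Original NTs in T[1,2] deriving "aa": ["B", "S"]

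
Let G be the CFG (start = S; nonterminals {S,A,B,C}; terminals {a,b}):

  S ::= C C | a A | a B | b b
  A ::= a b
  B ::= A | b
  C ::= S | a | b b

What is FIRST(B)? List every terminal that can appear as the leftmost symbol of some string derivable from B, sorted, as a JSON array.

FIRST sets, iterate to fixpoint:
[1]
  A via A→a b: +{a}
  B via B→A: +{a}
  B via B→b: +{b}
  C via C→a: +{a}
  C via C→b b: +{b}
  S via S→C C: +{a,b}
  S: {a,b}  A: {a}  B: {a,b}  C: {a,b}
[2] — fixpoint
  S: {a,b}  A: {a}  B: {a,b}  C: {a,b}

FIRST(B) = ["a", "b"]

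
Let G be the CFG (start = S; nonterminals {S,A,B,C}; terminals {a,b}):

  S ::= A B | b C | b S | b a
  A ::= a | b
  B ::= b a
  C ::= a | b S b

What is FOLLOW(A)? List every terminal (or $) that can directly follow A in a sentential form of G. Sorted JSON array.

Compute FIRST by fixpoint:
round 1:
  A via A→a: +{a}
  A via A→b: +{b}
  B via B→b a: +{b}
  C via C→a: +{a}
  C via C→b S b: +{b}
  S via S→A B: +{a,b}
  FIRST(S)={a,b}  FIRST(A)={a,b}  FIRST(B)={b}  FIRST(C)={a,b}
round 2: done
  FIRST(S)={a,b}  FIRST(A)={a,b}  FIRST(B)={b}  FIRST(C)={a,b}

Compute FOLLOW by fixpoint:
seed FOLLOW(S) with $
pass 1:
  C→b S b: FOLLOW(S) ⊇ FIRST(b) = {b}; new: +{b}
  S→A B: FOLLOW(A) ⊇ FIRST(B) = {b}; new: +{b}
  S→A B: FOLLOW(B) ⊇ FOLLOW(S) ⊇ {$,b}; new: +{$,b}
  S→b C: FOLLOW(C) ⊇ FOLLOW(S) ⊇ {$,b}; new: +{$,b}
  FOLLOW(S)={$,b}  FOLLOW(A)={b}  FOLLOW(B)={$,b}  FOLLOW(C)={$,b}
pass 2: done
  FOLLOW(S)={$,b}  FOLLOW(A)={b}  FOLLOW(B)={$,b}  FOLLOW(C)={$,b}

FOLLOW(A) = ["b"]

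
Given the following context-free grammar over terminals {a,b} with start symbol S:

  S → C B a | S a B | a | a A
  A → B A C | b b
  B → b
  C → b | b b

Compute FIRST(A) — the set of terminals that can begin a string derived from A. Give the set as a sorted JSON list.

FIRST iteration:
[1]
  A via A→b b: +{b}
  B via B→b: +{b}
  C via C→b: +{b}
  S via S→C B a: +{b}
  S via S→a: +{a}
  FIRST[S]={a,b}  FIRST[A]={b}  FIRST[B]={b}  FIRST[C]={b}
[2] (no change)
  FIRST[S]={a,b}  FIRST[A]={b}  FIRST[B]={b}  FIRST[C]={b}

FIRST(A) = ["b"]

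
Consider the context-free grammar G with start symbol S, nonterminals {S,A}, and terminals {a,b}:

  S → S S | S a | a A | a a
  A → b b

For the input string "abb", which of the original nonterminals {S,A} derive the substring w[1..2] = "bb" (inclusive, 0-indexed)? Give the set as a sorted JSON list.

CNF form of G:
  S -> S S | S T1 | T1 A | T1 T1
  A -> T0 T0
  T0 -> b
  T1 -> a

Fill CYK table bottom-up, restricted to cells inside w[1..2]:
  T[1,1] 'b' = {T0}  orig:{}
  T[2,2] 'b' = {T0}  orig:{}
  T[1,2] 'bb' = {A}

Original NTs in T[1,2] deriving "bb": ["A"]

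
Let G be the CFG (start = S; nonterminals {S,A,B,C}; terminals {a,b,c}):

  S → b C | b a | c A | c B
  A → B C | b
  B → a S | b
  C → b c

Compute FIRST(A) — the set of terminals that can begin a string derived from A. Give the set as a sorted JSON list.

Compute FIRST by fixpoint:
[1]
  A via A→b: +{b}
  B via B→a S: +{a}
  B via B→b: +{b}
  C via C→b c: +{b}
  S via S→b C: +{b}
  S via S→c A: +{c}
  FIRST[S]={b,c}  FIRST[A]={b}  FIRST[B]={a,b}  FIRST[C]={b}
[2]
  A via A→B C: +{a}
  FIRST[S]={b,c}  FIRST[A]={a,b}  FIRST[B]={a,b}  FIRST[C]={b}
[3] (no change)
  FIRST[S]={b,c}  FIRST[A]={a,b}  FIRST[B]={a,b}  FIRST[C]={b}

FIRST(A) = ["a", "b"]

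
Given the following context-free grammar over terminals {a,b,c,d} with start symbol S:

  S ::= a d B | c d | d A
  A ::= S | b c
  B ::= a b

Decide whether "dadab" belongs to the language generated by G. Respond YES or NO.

CNF form of G:
  S -> T0 X5 | T1 A | T3 T1
  A -> T0 X4 | T1 A | T2 T3 | T3 T1
  B -> T0 T2
  T0 -> a
  T1 -> d
  T2 -> b
  T3 -> c
  X4 -> T1 B
  X5 -> T1 B

CYK fill:
  T[0,0] 'd' = {T1}  orig:{}
  T[1,1] 'a' = {T0}  orig:{}
  T[2,2] 'd' = {T1}  orig:{}
  T[3,3] 'a' = {T0}  orig:{}
  T[4,4] 'b' = {T2}  orig:{}
  T[0,1] 'da' = ∅
  T[1,2] 'ad' = ∅
  T[2,3] 'da' = ∅
  T[3,4] 'ab' = {B}
  T[0,2] 'dad' = ∅
  T[1,3] 'ada' = ∅
  T[2,4] 'dab' = {X4,X5}  orig:{}
  T[0,3] 'dada' = ∅
  T[1,4] 'adab' = {A,S}
  T[0,4] 'dadab' = {A,S}

S ∈ T[0,4] ⇒ YES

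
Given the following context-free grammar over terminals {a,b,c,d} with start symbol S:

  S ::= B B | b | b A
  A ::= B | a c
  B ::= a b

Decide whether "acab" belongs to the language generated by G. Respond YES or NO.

CNF form of G:
  S -> B B | T1 A | b
  A -> T0 T1 | T0 T2
  B -> T0 T1
  T0 -> a
  T1 -> b
  T2 -> c

CYK fill:
  T[0,0] 'a' = {T0}  orig:{}
  T[1,1] 'c' = {T2}  orig:{}
  T[2,2] 'a' = {T0}  orig:{}
  T[3,3] 'b' = {S,T1}  orig:{S}
  T[0,1] 'ac' = {A}
  T[1,2] 'ca' = ∅
  T[2,3] 'ab' = {A,B}
  T[0,2] 'aca' = ∅
  T[1,3] 'cab' = ∅
  T[0,3] 'acab' = ∅

S ∉ T[0,3] ⇒ NO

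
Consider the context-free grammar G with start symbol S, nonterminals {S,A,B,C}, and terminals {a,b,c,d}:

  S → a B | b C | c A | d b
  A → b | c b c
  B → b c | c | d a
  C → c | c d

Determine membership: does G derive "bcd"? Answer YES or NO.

Convert to CNF:
  S -> T0 A | T1 C | T2 T1 | T3 B
  A -> T0 X4 | b
  B -> T1 T0 | T2 T3 | c
  C -> T0 T2 | c
  T0 -> c
  T1 -> b
  T2 -> d
  T3 -> a
  X4 -> T1 T0

CYK fill:
  T[0,0] 'b' = {A,T1}  orig:{A}
  T[1,1] 'c' = {B,C,T0}  orig:{B,C}
  T[2,2] 'd' = {T2}  orig:{}
  T[0,1] 'bc' = {B,S,X4}  orig:{B,S}
  T[1,2] 'cd' = {C}
  T[0,2] 'bcd' = {S}

S ∈ T[0,2] ⇒ YES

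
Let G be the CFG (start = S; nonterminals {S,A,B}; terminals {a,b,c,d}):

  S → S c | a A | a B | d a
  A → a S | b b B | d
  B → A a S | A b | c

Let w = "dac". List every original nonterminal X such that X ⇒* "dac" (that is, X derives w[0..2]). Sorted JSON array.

Convert to CNF:
  S -> S T2 | T0 A | T0 B | T3 T0
  A -> T0 S | T1 X4 | d
  B -> A T1 | A X5 | c
  T0 -> a
  T1 -> b
  T2 -> c
  T3 -> d
  X4 -> T1 B
  X5 -> T0 S

CYK fill — only the sub-triangle for w[0..2]:
  cell(0,0) d: {A,T3}  orig:{A}
  cell(1,1) a: {T0}  orig:{}
  cell(2,2) c: {B,T2}  orig:{B}
  cell(0,1) da: {S}
  cell(1,2) ac: {S}
  cell(0,2) dac: {S}

Original NTs in T[0,2] deriving "dac": ["S"]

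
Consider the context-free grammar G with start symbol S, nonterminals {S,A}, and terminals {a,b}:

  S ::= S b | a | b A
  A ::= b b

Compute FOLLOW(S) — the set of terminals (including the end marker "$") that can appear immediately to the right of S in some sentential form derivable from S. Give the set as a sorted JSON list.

Compute FIRST by fixpoint:
iter 1:
  A via A→b b: +{b}
  S via S→a: +{a}
  S via S→b A: +{b}
  S: {a,b}  A: {b}
iter 2: (stable)
  S: {a,b}  A: {b}

FOLLOW iteration:
FOLLOW(S) := {$}
pass 1:
  S→S b: FOLLOW(S) ⊇ FIRST(b) = {b}; new: +{b}
  S→b A: FOLLOW(A) ⊇ FOLLOW(S) ⊇ {$,b}; new: +{$,b}
  S: {$,b}  A: {$,b}
pass 2: done
  S: {$,b}  A: {$,b}

FOLLOW(S) = ["$", "b"]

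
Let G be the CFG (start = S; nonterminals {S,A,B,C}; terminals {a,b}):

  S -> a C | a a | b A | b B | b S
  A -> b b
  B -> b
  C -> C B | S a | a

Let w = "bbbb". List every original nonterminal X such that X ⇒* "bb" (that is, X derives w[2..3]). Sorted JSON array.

CNF form of G:
  S -> T0 A | T0 B | T0 S | T1 C | T1 T1
  A -> T0 T0
  B -> b
  C -> C B | S T1 | a
  T0 -> b
  T1 -> a

Fill CYK table bottom-up — only the sub-triangle for w[2..3]:
  cell(2,2) b: {B,T0}  orig:{B}
  cell(3,3) b: {B,T0}  orig:{B}
  cell(2,3) bb: {A,S}

Original NTs in T[2,3] deriving "bb": ["A", "S"]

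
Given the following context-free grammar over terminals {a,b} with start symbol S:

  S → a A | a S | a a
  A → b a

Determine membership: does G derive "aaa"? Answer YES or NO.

CNF form of G:
  S -> T1 A | T1 S | T1 T1
  A -> T0 T1
  T0 -> b
  T1 -> a

CYK fill:
  [0..0]={T1}  "a"  orig:{}
  [1..1]={T1}  "a"  orig:{}
  [2..2]={T1}  "a"  orig:{}
  [0..1]={S}  "aa"
  [1..2]={S}  "aa"
  [0..2]={S}  "aaa"

S ∈ T[0,2] ⇒ YES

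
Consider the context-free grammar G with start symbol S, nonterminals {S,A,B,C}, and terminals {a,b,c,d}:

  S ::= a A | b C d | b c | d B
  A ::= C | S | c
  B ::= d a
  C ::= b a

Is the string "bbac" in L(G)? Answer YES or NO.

CNF form of G:
  S -> T0 A | T1 T3 | T1 X5 | T2 B
  A -> T0 A | T1 T0 | T1 T3 | T1 X4 | T2 B | c
  B -> T2 T0
  C -> T1 T0
  T0 -> a
  T1 -> b
  T2 -> d
  T3 -> c
  X4 -> C T2
  X5 -> C T2

Fill CYK table bottom-up:
  [0..0]={T1}  "b"  orig:{}
  [1..1]={T1}  "b"  orig:{}
  [2..2]={T0}  "a"  orig:{}
  [3..3]={A,T3}  "c"  orig:{A}
  [0..1]=∅  "bb"
  [1..2]={A,C}  "ba"
  [2..3]={A,S}  "ac"
  [0..2]=∅  "bba"
  [1..3]=∅  "bac"
  [0..3]=∅  "bbac"

S ∉ T[0,3] ⇒ NO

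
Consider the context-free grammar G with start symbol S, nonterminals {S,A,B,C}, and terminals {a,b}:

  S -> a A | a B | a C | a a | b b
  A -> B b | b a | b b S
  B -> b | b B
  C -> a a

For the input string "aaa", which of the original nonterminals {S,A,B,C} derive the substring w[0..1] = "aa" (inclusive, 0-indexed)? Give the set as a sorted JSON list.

Convert to CNF:
  S -> T0 T0 | T1 A | T1 B | T1 C | T1 T1
  A -> B T0 | T0 T1 | T0 X2
  B -> T0 B | b
  C -> T1 T1
  T0 -> b
  T1 -> a
  X2 -> T0 S

CYK fill, restricted to cells inside w[0..1]:
  T[0,0] 'a' = {T1}  orig:{}
  T[1,1] 'a' = {T1}  orig:{}
  T[0,1] 'aa' = {C,S}

Original NTs in T[0,1] deriving "aa": ["C", "S"]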